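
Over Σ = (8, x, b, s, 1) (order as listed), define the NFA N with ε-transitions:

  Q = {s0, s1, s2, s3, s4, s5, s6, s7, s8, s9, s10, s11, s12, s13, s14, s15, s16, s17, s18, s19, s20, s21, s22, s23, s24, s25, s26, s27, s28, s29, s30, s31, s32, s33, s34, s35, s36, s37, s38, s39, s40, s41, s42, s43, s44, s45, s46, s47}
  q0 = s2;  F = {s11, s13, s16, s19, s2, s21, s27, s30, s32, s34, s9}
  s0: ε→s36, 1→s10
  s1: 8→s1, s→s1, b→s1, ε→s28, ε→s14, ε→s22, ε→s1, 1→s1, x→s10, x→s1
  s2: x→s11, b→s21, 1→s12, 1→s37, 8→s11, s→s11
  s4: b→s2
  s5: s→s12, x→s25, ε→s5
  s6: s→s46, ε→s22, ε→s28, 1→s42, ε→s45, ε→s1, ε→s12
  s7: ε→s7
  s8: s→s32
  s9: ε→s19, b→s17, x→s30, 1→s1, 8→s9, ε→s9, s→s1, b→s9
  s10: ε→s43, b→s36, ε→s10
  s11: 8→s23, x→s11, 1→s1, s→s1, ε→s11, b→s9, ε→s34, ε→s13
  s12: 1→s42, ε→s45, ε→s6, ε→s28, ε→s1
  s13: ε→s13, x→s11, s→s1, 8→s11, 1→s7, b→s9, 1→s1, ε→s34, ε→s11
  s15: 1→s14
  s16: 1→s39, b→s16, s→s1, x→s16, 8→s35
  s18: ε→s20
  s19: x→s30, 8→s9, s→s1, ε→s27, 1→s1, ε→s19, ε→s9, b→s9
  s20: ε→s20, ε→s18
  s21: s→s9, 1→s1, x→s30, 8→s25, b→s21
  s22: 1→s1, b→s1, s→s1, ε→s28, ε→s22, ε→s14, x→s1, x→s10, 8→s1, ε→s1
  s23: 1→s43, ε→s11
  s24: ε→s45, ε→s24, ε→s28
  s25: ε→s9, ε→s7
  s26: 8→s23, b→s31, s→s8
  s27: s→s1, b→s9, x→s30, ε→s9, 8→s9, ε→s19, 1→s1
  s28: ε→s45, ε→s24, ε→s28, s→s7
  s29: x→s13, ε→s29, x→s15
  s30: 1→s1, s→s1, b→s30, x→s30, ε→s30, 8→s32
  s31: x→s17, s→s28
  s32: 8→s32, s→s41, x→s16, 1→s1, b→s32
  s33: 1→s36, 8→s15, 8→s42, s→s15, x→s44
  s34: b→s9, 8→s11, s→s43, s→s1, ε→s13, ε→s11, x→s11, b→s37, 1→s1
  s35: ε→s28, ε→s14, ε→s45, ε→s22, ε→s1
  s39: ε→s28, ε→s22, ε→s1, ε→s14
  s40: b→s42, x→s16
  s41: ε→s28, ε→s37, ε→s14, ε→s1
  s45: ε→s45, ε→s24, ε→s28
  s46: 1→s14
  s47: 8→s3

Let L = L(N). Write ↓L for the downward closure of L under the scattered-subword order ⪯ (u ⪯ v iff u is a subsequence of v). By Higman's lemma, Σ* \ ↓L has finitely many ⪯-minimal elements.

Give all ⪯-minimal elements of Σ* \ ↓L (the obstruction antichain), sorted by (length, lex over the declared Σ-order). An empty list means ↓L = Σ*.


Antichain: [1, 8s, xs, ss, bx8x8].

|Q|=48, |F|=11, |δ|=167 (67 ε).
min D↑ (8 st, q0=0, F={3}): 0:8→1,x→1,b→2,s→1,1→3 1:8→1,x→1,b→4,s→3,1→3 2:8→4,x→5,b→2,s→4,1→3 3:8→3,x→3,b→3,s→3,1→3 4:8→4,x→5,b→4,s→3,1→3 5:8→6,x→5,b→5,s→3,1→3 6:8→6,x→7,b→6,s→3,1→3 7:8→3,x→7,b→7,s→3,1→3 (ε-aug+det+¬).
'1': |S_i|=[32, 16] end={s1,s10,s12,s14,s22,s24,s28,s36,s37,s39,s42,s43,…} — reject; 1/1 deletions ∈↓L.
'8s': run [32, 26, 12] end={s1,s10,s14,s22,s24,s28,s36,s37,s41,s43,s45,s7} rej; 2/2 del acc.
'xs': run [32, 25, 12] end={s1,s10,s14,s22,s24,s28,s36,s37,s41,s43,s45,s7} — reject; 2/2 deletions ∈↓L.
'ss': N↓-sim [32, 26, 12] end={s1,s10,s14,s22,s24,s28,s36,s37,s41,s43,s45,s7} rej; 2/2 del acc.
'bx8x8': run [32, 23, 17, 16, 13, 11] end={s1,s10,s14,s22,s24,s28,s35,s36,s43,s45,s7} ∉↓L; 5/5 deletions ∈↓L.
5 words, ⪯-incomp.


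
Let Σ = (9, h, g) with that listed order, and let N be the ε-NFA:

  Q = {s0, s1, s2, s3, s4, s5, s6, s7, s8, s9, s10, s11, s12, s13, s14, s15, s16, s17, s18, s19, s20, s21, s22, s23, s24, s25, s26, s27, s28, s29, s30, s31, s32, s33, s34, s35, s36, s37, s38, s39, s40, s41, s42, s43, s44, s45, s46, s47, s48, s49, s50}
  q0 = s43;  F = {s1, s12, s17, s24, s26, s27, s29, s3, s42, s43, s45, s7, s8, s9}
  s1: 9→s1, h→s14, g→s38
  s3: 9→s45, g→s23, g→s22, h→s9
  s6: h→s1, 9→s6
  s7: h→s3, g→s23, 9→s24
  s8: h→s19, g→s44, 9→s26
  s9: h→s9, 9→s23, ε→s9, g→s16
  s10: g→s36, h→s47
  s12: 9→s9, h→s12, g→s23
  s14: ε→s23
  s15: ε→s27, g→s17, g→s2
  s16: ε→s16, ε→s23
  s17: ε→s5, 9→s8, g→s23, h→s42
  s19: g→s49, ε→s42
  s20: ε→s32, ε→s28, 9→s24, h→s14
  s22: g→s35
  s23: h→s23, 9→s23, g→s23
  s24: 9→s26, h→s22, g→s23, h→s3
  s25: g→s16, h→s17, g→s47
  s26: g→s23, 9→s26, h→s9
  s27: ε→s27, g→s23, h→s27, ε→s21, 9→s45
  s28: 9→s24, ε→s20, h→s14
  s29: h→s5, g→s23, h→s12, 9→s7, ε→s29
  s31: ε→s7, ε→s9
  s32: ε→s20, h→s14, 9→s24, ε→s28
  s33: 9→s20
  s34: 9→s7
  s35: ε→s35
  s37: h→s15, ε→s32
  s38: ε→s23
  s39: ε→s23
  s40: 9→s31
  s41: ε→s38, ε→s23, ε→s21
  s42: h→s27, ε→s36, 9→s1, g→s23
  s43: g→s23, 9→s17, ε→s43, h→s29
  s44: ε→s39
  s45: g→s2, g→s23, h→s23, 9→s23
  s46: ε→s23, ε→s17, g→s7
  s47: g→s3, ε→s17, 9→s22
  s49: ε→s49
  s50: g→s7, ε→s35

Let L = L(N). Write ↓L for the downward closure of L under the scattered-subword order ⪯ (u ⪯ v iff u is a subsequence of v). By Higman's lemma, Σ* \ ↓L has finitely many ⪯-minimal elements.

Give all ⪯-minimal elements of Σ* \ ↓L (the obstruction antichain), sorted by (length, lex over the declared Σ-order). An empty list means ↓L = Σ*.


min(Σ*\↓L) = [g, 9h9h, hh99, 999h9, h9hh9].

|Q|=51, |F|=14, |δ|=106 (32 ε).
min D↑ (15 st, q0=0, F={3}): 0:9→1,h→2,g→3 1:9→4,h→5,g→3 2:9→6,h→7,g→3 3:9→3,h→3,g→3 4:9→8,h→5,g→3 5:9→9,h→10,g→3 6:9→11,h→12,g→3 7:9→13,h→7,g→3 8:9→8,h→13,g→3 9:9→9,h→3,g→3 10:9→14,h→10,g→3 11:9→8,h→12,g→3 12:9→14,h→13,g→3 13:9→3,h→13,g→3 14:9→3,h→3,g→3 (ε-aug+det+¬).
'g': N↓-sim [28, 9] end={s16,s2,s22,s23,s35,s38,s39,s44,s49} rej; 1/1 single-dels accept.
'9h9h': |S_i|=[28, 25, 17, 6, 2] end={s14,s23} — reject; 4/4 deletions ∈↓L.
'hh99': run [28, 23, 13, 5, 1] end={s23} — reject; 4/4 del acc.
'999h9': run [28, 25, 22, 9, 4, 1] end={s23} rej; 5/5 deletions ∈↓L.
'h9hh9': N↓-sim [28, 23, 14, 9, 3, 1] end={s23} ∉↓L; 5/5 del acc.
5 words, ⪯-incomp.


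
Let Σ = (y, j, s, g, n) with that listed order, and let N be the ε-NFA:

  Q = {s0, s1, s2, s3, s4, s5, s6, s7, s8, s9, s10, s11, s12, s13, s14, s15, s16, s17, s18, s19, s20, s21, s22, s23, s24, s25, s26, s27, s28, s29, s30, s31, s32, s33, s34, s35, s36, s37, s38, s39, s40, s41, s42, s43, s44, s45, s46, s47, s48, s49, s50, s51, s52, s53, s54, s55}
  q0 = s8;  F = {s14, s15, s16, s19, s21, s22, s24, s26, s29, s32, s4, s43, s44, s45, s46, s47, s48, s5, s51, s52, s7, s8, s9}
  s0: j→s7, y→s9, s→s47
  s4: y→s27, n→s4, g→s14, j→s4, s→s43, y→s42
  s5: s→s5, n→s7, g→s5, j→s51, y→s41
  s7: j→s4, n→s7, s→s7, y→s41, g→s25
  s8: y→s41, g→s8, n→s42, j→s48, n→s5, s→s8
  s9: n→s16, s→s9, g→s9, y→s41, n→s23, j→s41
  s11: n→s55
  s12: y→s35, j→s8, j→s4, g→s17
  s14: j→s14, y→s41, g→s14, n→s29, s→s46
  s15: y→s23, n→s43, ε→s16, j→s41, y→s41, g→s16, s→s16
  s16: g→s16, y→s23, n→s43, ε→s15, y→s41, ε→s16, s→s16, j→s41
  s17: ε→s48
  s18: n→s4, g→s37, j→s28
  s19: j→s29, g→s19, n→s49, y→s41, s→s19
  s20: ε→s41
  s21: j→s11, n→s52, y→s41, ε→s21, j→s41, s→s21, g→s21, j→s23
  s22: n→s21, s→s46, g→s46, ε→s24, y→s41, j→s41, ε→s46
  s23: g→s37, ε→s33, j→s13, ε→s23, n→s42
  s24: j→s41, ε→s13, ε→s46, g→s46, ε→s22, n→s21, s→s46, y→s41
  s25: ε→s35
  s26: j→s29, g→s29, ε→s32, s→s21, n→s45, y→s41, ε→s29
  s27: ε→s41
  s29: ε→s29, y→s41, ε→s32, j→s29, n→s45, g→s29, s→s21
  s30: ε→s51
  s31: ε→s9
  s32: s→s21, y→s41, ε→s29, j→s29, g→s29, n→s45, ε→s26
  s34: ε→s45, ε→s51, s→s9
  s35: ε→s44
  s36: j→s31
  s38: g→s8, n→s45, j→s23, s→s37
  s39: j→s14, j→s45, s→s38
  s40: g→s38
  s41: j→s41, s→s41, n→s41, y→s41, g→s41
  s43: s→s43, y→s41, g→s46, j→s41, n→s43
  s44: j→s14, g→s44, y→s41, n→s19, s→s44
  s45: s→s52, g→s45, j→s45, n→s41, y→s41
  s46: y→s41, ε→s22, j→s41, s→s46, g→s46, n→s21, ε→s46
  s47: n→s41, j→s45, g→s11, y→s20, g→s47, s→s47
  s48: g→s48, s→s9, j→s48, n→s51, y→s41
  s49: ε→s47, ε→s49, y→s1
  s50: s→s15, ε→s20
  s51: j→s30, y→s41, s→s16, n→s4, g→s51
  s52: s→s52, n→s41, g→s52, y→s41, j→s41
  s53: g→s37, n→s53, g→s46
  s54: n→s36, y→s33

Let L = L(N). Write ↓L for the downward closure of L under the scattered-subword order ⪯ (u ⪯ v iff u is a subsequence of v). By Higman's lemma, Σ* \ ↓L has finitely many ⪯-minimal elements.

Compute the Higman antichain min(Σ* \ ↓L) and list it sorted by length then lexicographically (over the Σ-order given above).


|Q|=56, |F|=23, |δ|=190 (31 ε).
min D↑ (19 st, q0=0, F={1}): 0:y→1,j→2,s→0,g→0,n→3 1:y→1,j→1,s→1,g→1,n→1 2:y→1,j→2,s→4,g→2,n→5 3:y→1,j→5,s→3,g→3,n→6 4:y→1,j→1,s→4,g→4,n→7 5:y→1,j→5,s→7,g→5,n→8 6:y→1,j→8,s→6,g→9,n→6 7:y→1,j→1,s→7,g→7,n→10 8:y→1,j→8,s→10,g→11,n→8 9:y→1,j→11,s→9,g→9,n→12 10:y→1,j→1,s→10,g→13,n→10 11:y→1,j→11,s→13,g→11,n→14 12:y→1,j→14,s→12,g→12,n→15 13:y→1,j→1,s→13,g→13,n→16 14:y→1,j→14,s→16,g→14,n→17 15:y→1,j→17,s→15,g→15,n→1 16:y→1,j→1,s→16,g→16,n→18 17:y→1,j→17,s→18,g→17,n→1 18:y→1,j→1,s→18,g→18,n→1 (ε-aug+det+¬).
'y': run [38, 9] end={s1,s13,s20,s23,s27,s33,s37,s41,s42} — reject; 1/1 del acc.
'jsj': |S_i|=[38, 27, 17, 8] end={s11,s13,s23,s33,s37,s41,s42,s55} — reject; 3/3 single-dels accept.
'nngnnn': run [38, 35, 30, 26, 19, 10, 2] end={s41,s55} — reject; 6/6 deletions ∈↓L.
3 words, ⪯-incomp.

A = [y, jsj, nngnnn].


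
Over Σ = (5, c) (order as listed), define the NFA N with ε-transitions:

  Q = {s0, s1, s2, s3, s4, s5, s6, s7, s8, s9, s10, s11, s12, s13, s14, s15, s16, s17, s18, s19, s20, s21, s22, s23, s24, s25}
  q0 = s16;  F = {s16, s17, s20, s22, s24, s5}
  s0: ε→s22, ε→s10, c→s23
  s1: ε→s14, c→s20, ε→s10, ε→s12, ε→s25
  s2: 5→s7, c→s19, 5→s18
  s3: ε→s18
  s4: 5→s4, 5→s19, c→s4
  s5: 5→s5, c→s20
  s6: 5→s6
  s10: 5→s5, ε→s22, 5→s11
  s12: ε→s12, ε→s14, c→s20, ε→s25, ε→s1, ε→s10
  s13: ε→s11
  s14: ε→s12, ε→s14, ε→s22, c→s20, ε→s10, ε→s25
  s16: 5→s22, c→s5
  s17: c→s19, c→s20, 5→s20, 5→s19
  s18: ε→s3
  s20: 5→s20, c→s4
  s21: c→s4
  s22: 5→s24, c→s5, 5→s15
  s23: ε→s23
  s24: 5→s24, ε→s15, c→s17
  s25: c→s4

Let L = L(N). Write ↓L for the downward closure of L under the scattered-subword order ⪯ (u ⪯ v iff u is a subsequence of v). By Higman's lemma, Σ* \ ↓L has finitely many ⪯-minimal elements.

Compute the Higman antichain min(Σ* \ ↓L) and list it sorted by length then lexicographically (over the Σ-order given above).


|Q|=26, |F|=6, |δ|=52 (22 ε).
min D↑ (7 st, q0=0, F={6}): 0:5→1,c→2 1:5→3,c→2 2:5→2,c→4 3:5→3,c→5 4:5→4,c→6 5:5→4,c→4 6:5→6,c→6.
'ccc': run [9, 5, 3, 2] end={s19,s4} — reject; 3/3 deletions ∈↓L.
'55c5c': |S_i|=[9, 8, 7, 4, 3, 2] end={s19,s4} — reject; 5/5 deletions ∈↓L.
2 obstructions.

A = [ccc, 55c5c].


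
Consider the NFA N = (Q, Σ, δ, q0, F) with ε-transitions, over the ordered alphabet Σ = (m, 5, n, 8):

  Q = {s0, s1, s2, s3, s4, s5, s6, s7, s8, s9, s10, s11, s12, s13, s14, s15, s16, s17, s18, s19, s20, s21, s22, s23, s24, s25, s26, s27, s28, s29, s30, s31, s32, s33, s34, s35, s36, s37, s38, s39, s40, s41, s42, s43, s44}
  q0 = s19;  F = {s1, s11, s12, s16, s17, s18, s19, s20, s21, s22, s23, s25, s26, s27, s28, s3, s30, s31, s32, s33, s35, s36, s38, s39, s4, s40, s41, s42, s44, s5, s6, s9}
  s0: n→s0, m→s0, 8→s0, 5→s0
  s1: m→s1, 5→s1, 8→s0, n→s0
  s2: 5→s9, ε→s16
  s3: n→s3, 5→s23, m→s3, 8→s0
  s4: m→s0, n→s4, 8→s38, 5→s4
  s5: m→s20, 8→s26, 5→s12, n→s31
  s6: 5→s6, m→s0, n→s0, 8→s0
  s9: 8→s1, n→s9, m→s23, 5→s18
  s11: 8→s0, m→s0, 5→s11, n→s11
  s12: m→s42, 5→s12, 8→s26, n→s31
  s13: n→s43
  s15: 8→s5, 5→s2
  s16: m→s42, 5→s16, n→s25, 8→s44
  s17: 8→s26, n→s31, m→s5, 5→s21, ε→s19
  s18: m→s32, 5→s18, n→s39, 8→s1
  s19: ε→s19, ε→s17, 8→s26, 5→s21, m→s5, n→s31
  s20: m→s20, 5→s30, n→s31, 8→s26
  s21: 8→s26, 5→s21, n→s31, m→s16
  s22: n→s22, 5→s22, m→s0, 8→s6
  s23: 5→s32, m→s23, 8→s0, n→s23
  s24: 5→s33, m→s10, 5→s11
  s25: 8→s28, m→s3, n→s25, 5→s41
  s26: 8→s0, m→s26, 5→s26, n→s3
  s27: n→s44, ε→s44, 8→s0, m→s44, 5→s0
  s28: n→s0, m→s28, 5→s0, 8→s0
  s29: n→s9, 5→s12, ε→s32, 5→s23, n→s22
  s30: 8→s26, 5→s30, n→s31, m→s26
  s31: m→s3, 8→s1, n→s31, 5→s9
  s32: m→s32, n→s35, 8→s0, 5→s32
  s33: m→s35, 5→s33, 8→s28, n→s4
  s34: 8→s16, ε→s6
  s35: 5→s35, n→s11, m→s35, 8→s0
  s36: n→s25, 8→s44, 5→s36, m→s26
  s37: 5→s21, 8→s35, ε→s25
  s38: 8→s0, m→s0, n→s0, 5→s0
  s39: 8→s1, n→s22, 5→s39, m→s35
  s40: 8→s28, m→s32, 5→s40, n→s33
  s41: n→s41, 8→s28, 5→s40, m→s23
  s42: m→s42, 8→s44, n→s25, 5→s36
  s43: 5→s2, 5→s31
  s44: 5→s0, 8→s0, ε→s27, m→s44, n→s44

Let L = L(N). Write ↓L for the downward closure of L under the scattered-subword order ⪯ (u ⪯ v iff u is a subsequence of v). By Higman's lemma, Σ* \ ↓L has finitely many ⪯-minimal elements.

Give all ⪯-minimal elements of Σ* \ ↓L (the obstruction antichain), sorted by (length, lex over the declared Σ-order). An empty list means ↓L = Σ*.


min(Σ*\↓L) = [88, nm8, n8n, 5m85, mm5m8, n55nnm].

|Q|=45, |F|=32, |δ|=157 (9 ε).
min D↑ (31 st, q0=0, F={11}): 0:m→1,5→2,n→3,8→4 1:m→5,5→6,n→3,8→4 2:m→7,5→2,n→3,8→4 3:m→8,5→9,n→3,8→10 4:m→4,5→4,n→8,8→11 5:m→5,5→12,n→3,8→4 6:m→13,5→6,n→3,8→4 7:m→13,5→7,n→14,8→15 8:m→8,5→16,n→8,8→11 9:m→16,5→17,n→9,8→10 10:m→10,5→10,n→11,8→11 11:m→11,5→11,n→11,8→11 12:m→4,5→12,n→3,8→4 13:m→13,5→18,n→14,8→15 14:m→8,5→19,n→14,8→20 15:m→15,5→11,n→15,8→11 16:m→16,5→21,n→16,8→11 17:m→21,5→17,n→22,8→10 18:m→4,5→18,n→14,8→15 19:m→16,5→23,n→19,8→20 20:m→20,5→11,n→11,8→11 21:m→21,5→21,n→24,8→11 22:m→24,5→22,n→25,8→10 23:m→21,5→23,n→26,8→20 24:m→24,5→24,n→27,8→11 25:m→11,5→25,n→25,8→28 26:m→24,5→26,n→29,8→20 27:m→11,5→27,n→27,8→11 28:m→11,5→28,n→11,8→11 29:m→11,5→29,n→29,8→30 30:m→11,5→11,n→11,8→11.
'88': N↓-sim [33, 13, 1] end={s0} rej; 2/2 deletions ∈↓L.
'nm8': run [33, 22, 10, 1] end={s0} rej; 3/3 single-dels accept.
'n8n': |S_i|=[33, 22, 5, 1] end={s0} — reject; 3/3 deletions ∈↓L.
'5m85': N↓-sim [33, 29, 20, 5, 1] end={s0} ∉↓L; 4/4 single-dels accept.
'mm5m8': |S_i|=[33, 30, 27, 25, 11, 1] end={s0} — reject; 5/5 single-dels accept.
'n55nnm': N↓-sim [33, 22, 17, 14, 11, 6, 1] end={s0} ∉↓L; 6/6 deletions ∈↓L.
6 minimals (antichain).


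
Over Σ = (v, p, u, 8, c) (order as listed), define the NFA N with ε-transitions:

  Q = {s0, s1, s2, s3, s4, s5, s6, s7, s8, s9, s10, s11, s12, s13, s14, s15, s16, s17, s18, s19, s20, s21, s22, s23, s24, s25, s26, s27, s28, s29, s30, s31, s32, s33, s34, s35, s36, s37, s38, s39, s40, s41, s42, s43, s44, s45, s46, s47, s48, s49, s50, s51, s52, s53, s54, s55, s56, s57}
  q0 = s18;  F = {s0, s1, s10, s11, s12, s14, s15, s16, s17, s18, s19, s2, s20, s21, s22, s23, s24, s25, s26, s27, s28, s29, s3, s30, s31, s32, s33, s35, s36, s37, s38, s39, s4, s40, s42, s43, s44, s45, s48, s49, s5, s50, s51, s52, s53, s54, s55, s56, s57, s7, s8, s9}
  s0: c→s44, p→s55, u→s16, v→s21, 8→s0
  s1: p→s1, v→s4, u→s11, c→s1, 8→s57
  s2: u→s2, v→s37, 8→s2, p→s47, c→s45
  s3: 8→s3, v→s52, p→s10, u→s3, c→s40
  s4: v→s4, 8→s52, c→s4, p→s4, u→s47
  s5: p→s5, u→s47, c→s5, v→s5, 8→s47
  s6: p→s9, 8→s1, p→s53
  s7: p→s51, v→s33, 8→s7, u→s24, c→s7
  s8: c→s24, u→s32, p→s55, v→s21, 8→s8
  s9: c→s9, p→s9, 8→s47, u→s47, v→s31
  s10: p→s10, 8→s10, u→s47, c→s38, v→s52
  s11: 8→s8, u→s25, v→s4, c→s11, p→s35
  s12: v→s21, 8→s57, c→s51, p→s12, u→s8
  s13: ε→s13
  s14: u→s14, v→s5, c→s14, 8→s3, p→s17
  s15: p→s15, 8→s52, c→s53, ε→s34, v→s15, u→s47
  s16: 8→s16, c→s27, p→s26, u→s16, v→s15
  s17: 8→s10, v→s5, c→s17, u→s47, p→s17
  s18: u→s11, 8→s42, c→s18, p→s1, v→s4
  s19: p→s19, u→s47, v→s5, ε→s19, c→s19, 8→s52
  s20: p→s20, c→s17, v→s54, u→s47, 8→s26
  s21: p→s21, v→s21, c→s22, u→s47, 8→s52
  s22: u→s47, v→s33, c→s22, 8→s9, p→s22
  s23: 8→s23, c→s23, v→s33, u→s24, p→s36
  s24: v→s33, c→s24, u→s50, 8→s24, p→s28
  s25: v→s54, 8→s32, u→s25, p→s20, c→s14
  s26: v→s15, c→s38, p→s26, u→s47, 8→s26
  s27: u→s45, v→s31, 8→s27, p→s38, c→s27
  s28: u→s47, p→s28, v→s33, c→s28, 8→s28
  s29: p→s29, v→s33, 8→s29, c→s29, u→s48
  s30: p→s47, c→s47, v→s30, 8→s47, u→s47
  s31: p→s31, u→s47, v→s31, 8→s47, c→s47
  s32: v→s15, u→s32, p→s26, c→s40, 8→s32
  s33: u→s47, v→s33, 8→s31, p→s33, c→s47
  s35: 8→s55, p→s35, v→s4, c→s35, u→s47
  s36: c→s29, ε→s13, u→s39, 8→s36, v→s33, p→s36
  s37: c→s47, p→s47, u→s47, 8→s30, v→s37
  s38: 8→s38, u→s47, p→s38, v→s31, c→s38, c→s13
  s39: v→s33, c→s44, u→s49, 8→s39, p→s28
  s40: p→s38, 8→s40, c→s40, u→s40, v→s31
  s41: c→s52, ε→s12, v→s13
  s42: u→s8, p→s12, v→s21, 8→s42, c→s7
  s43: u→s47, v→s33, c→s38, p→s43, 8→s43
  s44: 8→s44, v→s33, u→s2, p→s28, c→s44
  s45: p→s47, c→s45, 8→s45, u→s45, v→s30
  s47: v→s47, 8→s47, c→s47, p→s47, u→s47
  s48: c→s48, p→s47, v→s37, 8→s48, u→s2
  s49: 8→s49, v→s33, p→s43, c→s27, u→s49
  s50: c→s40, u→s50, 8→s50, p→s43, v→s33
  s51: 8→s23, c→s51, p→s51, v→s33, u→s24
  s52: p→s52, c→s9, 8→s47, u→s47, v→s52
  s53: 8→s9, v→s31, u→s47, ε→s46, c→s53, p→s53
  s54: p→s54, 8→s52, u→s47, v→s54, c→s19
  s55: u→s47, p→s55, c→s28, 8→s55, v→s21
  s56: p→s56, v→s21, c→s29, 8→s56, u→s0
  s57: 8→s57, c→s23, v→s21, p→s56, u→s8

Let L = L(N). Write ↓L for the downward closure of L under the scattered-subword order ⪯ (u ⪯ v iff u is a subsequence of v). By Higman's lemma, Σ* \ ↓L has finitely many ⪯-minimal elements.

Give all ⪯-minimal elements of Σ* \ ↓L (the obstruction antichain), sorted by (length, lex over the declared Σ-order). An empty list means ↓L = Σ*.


Antichain: [vu, v88, upu, 8cvc, uucv8, p8pcup].

|Q|=58, |F|=52, |δ|=277 (6 ε).
min D↑ (53 st, q0=0, F={5}): 0:v→1,p→2,u→3,8→4,c→0 1:v→1,p→1,u→5,8→6,c→1 2:v→1,p→2,u→3,8→7,c→2 3:v→1,p→8,u→9,8→10,c→3 4:v→11,p→12,u→10,8→4,c→13 5:v→5,p→5,u→5,8→5,c→5 6:v→6,p→6,u→5,8→5,c→14 7:v→11,p→15,u→10,8→7,c→16 8:v→1,p→8,u→5,8→17,c→8 9:v→18,p→19,u→9,8→20,c→21 10:v→11,p→17,u→20,8→10,c→22 11:v→11,p→11,u→5,8→6,c→23 12:v→11,p→12,u→10,8→7,c→24 13:v→25,p→24,u→22,8→13,c→13 14:v→26,p→14,u→5,8→5,c→14 15:v→11,p→15,u→27,8→15,c→28 16:v→25,p→29,u→22,8→16,c→16 17:v→11,p→17,u→5,8→17,c→30 18:v→18,p→18,u→5,8→6,c→31 19:v→18,p→19,u→5,8→32,c→33 20:v→34,p→32,u→20,8→20,c→35 21:v→36,p→33,u→21,8→37,c→21 22:v→25,p→30,u→38,8→22,c→22 23:v→25,p→23,u→5,8→14,c→23 24:v→25,p→24,u→22,8→16,c→24 25:v→25,p→25,u→5,8→26,c→5 26:v→26,p→26,u→5,8→5,c→5 27:v→11,p→17,u→39,8→27,c→40 28:v→25,p→28,u→41,8→28,c→28 29:v→25,p→29,u→42,8→29,c→28 30:v→25,p→30,u→5,8→30,c→30 31:v→36,p→31,u→5,8→6,c→31 32:v→34,p→32,u→5,8→32,c→43 33:v→36,p→33,u→5,8→44,c→33 34:v→34,p→34,u→5,8→6,c→45 35:v→26,p→43,u→35,8→35,c→35 36:v→36,p→36,u→5,8→5,c→36 37:v→6,p→44,u→37,8→37,c→35 38:v→25,p→46,u→38,8→38,c→35 39:v→34,p→32,u→39,8→39,c→47 40:v→25,p→30,u→48,8→40,c→40 41:v→49,p→5,u→48,8→41,c→41 42:v→25,p→30,u→50,8→42,c→40 43:v→26,p→43,u→5,8→43,c→43 44:v→6,p→44,u→5,8→44,c→43 45:v→26,p→45,u→5,8→14,c→45 46:v→25,p→46,u→5,8→46,c→43 47:v→26,p→43,u→51,8→47,c→47 48:v→49,p→5,u→48,8→48,c→51 49:v→49,p→5,u→5,8→52,c→5 50:v→25,p→46,u→50,8→50,c→47 51:v→52,p→5,u→51,8→51,c→51 52:v→52,p→5,u→5,8→5,c→5 (ε-aug+det+¬).
'vu': run [56, 17, 1] end={s47} — reject; 2/2 deletions ∈↓L.
'v88': N↓-sim [56, 17, 5, 1] end={s47} ∉↓L; 3/3 del acc.
'upu': run [56, 45, 25, 1] end={s47} ∉↓L; 3/3 deletions ∈↓L.
'8cvc': |S_i|=[56, 44, 28, 5, 1] end={s47} — reject; 4/4 del acc.
'uucv8': |S_i|=[56, 45, 32, 18, 6, 1] end={s47} — reject; 5/5 single-dels accept.
'p8pcup': |S_i|=[56, 53, 40, 32, 18, 6, 1] end={s47} rej; 6/6 deletions ∈↓L.
6 words, ⪯-incomp.


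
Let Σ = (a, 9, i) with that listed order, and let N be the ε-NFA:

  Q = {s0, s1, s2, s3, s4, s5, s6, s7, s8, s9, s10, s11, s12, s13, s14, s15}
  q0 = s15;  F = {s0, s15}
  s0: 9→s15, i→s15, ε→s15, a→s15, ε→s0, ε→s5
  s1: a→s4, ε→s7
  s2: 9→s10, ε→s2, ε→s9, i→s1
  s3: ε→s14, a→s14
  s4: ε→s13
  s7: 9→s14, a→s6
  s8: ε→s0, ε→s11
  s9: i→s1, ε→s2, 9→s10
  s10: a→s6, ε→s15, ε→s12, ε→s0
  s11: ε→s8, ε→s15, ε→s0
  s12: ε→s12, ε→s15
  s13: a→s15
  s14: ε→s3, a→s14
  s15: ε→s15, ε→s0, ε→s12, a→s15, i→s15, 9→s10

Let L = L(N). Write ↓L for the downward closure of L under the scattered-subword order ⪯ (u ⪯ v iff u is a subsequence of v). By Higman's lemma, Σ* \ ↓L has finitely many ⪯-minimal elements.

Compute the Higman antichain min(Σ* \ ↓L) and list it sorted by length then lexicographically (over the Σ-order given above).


|Q|=16, |F|=2, |δ|=40 (23 ε).
min D↑ (1 st, q0=0, F={}): 0:a→0,9→0,i→0 [Hopcroft].
L(D↑) = ∅ ⇒ ↓L = Σ*.

min(Σ*\↓L) = [].


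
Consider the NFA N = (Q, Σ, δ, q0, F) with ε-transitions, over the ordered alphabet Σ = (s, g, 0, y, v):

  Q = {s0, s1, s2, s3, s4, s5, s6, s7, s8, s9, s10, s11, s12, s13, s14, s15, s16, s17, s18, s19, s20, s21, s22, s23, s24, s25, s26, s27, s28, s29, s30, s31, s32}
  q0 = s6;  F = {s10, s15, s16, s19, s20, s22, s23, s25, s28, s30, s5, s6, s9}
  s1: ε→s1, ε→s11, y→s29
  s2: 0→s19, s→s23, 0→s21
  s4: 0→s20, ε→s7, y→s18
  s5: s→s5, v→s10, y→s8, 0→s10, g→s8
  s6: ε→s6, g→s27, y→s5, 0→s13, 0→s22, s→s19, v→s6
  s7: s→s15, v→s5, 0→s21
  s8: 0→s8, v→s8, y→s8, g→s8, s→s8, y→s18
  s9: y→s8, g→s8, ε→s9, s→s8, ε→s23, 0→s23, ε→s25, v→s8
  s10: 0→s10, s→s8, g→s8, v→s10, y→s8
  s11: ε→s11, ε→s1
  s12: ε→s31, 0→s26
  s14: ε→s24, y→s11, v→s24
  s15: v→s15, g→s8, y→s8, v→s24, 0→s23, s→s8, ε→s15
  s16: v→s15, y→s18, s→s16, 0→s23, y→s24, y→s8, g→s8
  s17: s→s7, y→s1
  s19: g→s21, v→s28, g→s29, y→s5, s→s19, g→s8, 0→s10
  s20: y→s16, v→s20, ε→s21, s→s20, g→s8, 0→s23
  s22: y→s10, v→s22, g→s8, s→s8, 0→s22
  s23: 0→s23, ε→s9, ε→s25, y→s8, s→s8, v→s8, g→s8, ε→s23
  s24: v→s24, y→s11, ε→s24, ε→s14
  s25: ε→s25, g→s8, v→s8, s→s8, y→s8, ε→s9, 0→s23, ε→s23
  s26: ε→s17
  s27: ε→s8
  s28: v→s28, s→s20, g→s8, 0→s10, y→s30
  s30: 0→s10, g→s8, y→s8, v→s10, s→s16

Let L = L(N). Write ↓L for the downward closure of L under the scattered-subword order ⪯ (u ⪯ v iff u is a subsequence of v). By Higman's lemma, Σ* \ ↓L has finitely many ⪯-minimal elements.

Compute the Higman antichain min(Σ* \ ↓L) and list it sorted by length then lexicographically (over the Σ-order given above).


A = [g, 0s, yy, s0y, yvs, svs0v].

|Q|=33, |F|=13, |δ|=116 (23 ε).
min D↑ (12 st, q0=0, F={2}): 0:s→1,g→2,0→3,y→4,v→0 1:s→1,g→2,0→5,y→4,v→6 2:s→2,g→2,0→2,y→2,v→2 3:s→2,g→2,0→3,y→5,v→3 4:s→4,g→2,0→5,y→2,v→5 5:s→2,g→2,0→5,y→2,v→5 6:s→7,g→2,0→5,y→8,v→6 7:s→7,g→2,0→9,y→10,v→7 8:s→10,g→2,0→5,y→2,v→5 9:s→2,g→2,0→9,y→2,v→2 10:s→10,g→2,0→9,y→2,v→11 11:s→2,g→2,0→9,y→2,v→11 [Hopcroft].
'g': N↓-sim [23, 5] end={s18,s21,s27,s29,s8} — reject; 1/1 del acc.
'0s': N↓-sim [23, 8, 2] end={s18,s8} ∉↓L; 2/2 single-dels accept.
'yy': |S_i|=[23, 15, 7] end={s1,s11,s14,s18,s24,s29,s8} ∉↓L; 2/2 del acc.
's0y': |S_i|=[23, 19, 6, 2] end={s18,s8} ∉↓L; 3/3 single-dels accept.
'yvs': run [23, 15, 12, 2] end={s18,s8} — reject; 3/3 deletions ∈↓L.
'svs0v': run [23, 19, 17, 14, 5, 2] end={s18,s8} ∉↓L; 5/5 single-dels accept.
6 minimals (antichain).


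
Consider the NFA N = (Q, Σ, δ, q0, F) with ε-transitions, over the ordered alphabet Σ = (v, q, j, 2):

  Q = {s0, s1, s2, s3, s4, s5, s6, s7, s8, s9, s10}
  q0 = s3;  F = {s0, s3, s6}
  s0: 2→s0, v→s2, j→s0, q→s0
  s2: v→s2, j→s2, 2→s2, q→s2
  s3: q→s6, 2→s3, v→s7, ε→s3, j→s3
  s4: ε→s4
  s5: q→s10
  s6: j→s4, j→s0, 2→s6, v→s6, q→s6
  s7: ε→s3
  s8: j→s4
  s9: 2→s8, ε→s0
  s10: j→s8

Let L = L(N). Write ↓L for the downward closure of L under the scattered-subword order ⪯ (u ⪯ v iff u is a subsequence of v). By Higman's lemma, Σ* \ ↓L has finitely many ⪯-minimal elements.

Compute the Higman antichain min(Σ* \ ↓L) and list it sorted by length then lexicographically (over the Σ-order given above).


min(Σ*\↓L) = [qjv].

|Q|=11, |F|=3, |δ|=25 (4 ε).
min D↑ (4 st, q0=0, F={3}): 0:v→0,q→1,j→0,2→0 1:v→1,q→1,j→2,2→1 2:v→3,q→2,j→2,2→2 3:v→3,q→3,j→3,2→3 [Hopcroft].
'qjv': N↓-sim [6, 4, 3, 1] end={s2} — reject; 3/3 deletions ∈↓L.
1 words, ⪯-incomp.


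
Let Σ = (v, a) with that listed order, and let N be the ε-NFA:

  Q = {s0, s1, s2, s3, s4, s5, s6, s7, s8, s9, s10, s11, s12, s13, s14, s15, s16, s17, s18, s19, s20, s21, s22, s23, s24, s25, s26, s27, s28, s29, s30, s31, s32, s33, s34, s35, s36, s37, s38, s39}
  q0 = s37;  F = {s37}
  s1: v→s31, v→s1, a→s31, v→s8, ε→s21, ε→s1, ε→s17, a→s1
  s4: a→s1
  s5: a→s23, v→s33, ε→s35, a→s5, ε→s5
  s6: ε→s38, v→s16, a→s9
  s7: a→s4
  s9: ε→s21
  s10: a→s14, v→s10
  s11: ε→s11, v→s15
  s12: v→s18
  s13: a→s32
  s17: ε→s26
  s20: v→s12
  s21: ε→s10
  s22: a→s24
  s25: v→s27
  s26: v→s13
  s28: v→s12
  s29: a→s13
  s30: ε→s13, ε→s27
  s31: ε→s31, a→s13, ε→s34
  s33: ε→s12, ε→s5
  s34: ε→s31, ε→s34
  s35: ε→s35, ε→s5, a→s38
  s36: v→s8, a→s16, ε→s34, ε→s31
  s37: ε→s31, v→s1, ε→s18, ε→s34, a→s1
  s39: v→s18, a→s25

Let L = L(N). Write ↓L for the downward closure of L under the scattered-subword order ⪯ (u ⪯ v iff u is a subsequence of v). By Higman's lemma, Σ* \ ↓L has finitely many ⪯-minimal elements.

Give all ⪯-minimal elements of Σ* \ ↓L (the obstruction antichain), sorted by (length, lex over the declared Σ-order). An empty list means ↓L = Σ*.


|Q|=40, |F|=1, |δ|=56 (25 ε).
min D↑ (2 st, q0=0, F={1}): 0:v→1,a→1 1:v→1,a→1 (ε-aug+det+¬).
'v': |S_i|=[13, 11] end={s1,s10,s13,s14,s17,s21,s26,s31,s32,s34,s8} — reject; 1/1 deletions ∈↓L.
'a': N↓-sim [13, 11] end={s1,s10,s13,s14,s17,s21,s26,s31,s32,s34,s8} ∉↓L; 1/1 single-dels accept.
2 words, ⪯-incomp.

Antichain: [v, a].


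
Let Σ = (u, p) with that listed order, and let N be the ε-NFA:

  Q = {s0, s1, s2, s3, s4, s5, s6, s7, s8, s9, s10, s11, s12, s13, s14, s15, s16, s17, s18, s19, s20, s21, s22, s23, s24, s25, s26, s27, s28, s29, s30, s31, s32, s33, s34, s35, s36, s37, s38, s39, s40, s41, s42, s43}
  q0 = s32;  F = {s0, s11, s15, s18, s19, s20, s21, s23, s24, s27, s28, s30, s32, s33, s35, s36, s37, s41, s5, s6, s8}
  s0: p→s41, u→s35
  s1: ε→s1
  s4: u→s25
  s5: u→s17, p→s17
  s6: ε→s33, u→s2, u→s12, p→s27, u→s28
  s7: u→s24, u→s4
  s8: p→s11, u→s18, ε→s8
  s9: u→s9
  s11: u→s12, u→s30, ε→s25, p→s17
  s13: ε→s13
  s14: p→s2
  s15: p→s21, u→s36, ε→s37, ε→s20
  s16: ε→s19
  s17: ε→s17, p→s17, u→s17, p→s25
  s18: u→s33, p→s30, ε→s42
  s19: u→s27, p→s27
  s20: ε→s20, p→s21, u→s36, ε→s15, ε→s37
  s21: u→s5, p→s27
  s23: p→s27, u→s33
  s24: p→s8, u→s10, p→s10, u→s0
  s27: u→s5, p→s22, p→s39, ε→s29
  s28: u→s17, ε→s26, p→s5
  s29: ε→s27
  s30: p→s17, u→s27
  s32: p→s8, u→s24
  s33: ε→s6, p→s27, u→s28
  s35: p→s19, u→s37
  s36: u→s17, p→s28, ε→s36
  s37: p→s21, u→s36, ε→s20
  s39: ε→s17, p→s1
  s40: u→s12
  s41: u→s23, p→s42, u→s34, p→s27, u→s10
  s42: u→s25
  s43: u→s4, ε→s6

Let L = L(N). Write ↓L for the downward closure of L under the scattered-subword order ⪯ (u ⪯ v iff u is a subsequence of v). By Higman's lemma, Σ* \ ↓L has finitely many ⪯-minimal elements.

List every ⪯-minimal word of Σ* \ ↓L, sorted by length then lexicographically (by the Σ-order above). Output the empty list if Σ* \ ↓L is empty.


A = [ppp, puuuu, uuuuuu, uuupup, uuppuu].

|Q|=44, |F|=21, |δ|=84 (21 ε).
min D↑ (19 st, q0=0, F={10}): 0:u→1,p→2 1:u→3,p→2 2:u→4,p→5 3:u→6,p→7 4:u→8,p→9 5:u→9,p→10 6:u→11,p→12 7:u→13,p→14 8:u→15,p→14 9:u→14,p→10 10:u→10,p→10 11:u→16,p→17 12:u→14,p→14 13:u→8,p→14 14:u→18,p→10 15:u→10,p→18 16:u→10,p→15 17:u→18,p→14 18:u→10,p→10.
'ppp': N↓-sim [33, 25, 12, 5] end={s1,s17,s22,s25,s39} rej; 3/3 single-dels accept.
'puuuu': |S_i|=[33, 25, 20, 14, 7, 2] end={s17,s25} ∉↓L; 5/5 single-dels accept.
'uuuuuu': N↓-sim [33, 32, 29, 24, 19, 8, 2] end={s17,s25} — reject; 6/6 del acc.
'uuupup': N↓-sim [33, 32, 29, 24, 12, 8, 5] end={s1,s17,s22,s25,s39} — reject; 6/6 deletions ∈↓L.
'uuppuu': run [33, 32, 29, 22, 9, 3, 2] end={s17,s25} ∉↓L; 6/6 deletions ∈↓L.
5 obstructions.


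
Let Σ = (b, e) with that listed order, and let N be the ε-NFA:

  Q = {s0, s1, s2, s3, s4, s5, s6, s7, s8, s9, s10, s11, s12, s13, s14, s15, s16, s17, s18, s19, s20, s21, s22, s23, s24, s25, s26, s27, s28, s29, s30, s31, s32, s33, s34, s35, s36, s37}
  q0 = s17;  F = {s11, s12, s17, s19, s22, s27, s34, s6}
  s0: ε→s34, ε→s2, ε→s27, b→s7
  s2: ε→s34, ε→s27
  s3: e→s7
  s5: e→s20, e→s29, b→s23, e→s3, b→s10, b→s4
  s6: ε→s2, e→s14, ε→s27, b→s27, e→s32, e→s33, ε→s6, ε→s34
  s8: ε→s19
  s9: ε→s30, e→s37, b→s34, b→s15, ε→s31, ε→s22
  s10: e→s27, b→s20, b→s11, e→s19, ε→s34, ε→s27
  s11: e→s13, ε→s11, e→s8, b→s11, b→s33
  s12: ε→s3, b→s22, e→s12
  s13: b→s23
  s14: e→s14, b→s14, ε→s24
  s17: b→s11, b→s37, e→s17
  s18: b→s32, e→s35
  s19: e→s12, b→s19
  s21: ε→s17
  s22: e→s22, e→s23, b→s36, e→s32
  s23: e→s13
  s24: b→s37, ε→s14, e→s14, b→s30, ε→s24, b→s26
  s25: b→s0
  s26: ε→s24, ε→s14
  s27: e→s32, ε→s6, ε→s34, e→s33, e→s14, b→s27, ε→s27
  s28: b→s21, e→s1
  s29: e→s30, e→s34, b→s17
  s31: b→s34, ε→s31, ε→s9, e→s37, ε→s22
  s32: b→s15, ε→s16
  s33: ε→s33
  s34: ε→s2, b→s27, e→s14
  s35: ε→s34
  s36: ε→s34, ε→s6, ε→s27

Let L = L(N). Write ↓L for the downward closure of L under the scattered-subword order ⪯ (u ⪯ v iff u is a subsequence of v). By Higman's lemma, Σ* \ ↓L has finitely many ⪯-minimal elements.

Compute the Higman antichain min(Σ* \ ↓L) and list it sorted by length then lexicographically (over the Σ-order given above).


min(Σ*\↓L) = [beebbe].

|Q|=38, |F|=8, |δ|=95 (36 ε).
min D↑ (7 st, q0=0, F={6}): 0:b→1,e→0 1:b→1,e→2 2:b→2,e→3 3:b→4,e→3 4:b→5,e→4 5:b→5,e→6 6:b→6,e→6 (ε-aug+det+¬).
'beebbe': run [24, 23, 22, 20, 17, 16, 11] end={s13,s14,s15,s16,s23,s24,s26,s30,s32,s33,s37} — reject; 6/6 del acc.
1 minimals (antichain).


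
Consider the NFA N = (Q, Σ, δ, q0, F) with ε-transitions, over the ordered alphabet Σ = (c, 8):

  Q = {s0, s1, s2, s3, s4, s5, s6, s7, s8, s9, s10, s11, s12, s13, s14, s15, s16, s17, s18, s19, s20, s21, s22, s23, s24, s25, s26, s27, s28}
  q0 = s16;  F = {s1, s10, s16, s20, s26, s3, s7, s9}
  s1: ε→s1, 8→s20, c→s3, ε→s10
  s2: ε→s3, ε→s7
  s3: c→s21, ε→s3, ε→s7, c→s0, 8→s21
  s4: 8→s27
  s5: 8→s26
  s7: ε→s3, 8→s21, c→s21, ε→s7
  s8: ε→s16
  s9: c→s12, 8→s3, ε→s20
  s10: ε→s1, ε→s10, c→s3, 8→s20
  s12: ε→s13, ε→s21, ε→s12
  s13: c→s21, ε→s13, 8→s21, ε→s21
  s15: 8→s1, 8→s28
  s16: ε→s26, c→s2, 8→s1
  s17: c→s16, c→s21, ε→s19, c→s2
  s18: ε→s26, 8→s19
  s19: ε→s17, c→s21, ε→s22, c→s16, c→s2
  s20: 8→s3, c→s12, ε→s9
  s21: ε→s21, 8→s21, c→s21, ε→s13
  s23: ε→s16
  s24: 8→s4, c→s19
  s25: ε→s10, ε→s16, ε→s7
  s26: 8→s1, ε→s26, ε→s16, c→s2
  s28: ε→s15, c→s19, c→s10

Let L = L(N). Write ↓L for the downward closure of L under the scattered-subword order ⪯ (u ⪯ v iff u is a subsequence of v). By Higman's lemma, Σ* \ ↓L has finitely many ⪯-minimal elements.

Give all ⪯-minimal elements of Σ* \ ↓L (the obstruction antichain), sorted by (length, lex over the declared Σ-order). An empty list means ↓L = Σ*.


min(Σ*\↓L) = [cc, c8, 88c, 8888].

|Q|=29, |F|=8, |δ|=68 (32 ε).
min D↑ (5 st, q0=0, F={3}): 0:c→1,8→2 1:c→3,8→3 2:c→1,8→4 3:c→3,8→3 4:c→3,8→1 (ε-aug+det+¬).
'cc': run [13, 7, 3] end={s0,s13,s21} rej; 2/2 single-dels accept.
'c8': |S_i|=[13, 7, 2] end={s13,s21} — reject; 2/2 del acc.
'88c': |S_i|=[13, 10, 8, 4] end={s0,s12,s13,s21} — reject; 3/3 del acc.
'8888': run [13, 10, 8, 5, 2] end={s13,s21} — reject; 4/4 del acc.
4 minimals (antichain).


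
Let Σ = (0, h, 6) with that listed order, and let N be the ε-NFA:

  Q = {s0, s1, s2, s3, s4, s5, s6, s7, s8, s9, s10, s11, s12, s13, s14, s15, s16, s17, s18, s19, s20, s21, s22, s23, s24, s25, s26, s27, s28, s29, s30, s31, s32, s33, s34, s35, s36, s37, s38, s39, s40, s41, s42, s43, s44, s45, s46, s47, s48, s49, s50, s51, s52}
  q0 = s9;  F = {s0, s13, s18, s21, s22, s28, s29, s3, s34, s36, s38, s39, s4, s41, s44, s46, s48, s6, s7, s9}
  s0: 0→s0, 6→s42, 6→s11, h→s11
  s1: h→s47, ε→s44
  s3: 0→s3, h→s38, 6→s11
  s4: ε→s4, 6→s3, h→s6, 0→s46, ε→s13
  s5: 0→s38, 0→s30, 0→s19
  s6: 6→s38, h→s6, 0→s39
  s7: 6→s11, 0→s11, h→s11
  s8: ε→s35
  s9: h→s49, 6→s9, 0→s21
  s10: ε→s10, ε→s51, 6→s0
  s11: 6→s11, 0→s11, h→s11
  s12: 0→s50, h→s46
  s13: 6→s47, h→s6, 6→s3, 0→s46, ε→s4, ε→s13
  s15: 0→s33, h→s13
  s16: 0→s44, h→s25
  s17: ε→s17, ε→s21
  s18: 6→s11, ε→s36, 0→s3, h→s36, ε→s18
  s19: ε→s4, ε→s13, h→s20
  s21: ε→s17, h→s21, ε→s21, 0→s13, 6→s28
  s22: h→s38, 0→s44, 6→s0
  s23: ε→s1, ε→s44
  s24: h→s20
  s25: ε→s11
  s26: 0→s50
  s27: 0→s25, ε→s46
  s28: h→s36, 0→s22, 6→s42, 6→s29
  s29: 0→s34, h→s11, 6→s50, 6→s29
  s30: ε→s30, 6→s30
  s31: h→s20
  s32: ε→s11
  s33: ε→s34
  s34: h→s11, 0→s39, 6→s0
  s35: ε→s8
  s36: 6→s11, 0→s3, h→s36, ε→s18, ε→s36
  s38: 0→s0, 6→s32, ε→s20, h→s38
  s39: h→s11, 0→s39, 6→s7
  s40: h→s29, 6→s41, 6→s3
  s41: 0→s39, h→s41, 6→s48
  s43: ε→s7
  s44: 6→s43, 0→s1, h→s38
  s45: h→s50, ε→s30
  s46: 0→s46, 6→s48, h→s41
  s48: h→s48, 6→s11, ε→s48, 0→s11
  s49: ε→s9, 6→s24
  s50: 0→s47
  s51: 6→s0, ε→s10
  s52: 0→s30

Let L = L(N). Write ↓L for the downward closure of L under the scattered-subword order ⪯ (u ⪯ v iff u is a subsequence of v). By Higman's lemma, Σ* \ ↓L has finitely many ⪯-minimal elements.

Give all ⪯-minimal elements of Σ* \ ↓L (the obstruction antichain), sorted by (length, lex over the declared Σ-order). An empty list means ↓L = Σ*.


min(Σ*\↓L) = [0066, 06h6, 066h, 00060, 00h0h].

|Q|=53, |F|=20, |δ|=124 (32 ε).
min D↑ (19 st, q0=0, F={14}): 0:0→1,h→0,6→0 1:0→2,h→1,6→3 2:0→4,h→5,6→6 3:0→7,h→8,6→9 4:0→4,h→10,6→11 5:0→12,h→5,6→13 6:0→6,h→13,6→14 7:0→15,h→13,6→16 8:0→6,h→8,6→14 9:0→17,h→14,6→9 10:0→12,h→10,6→11 11:0→14,h→11,6→14 12:0→12,h→14,6→18 13:0→16,h→13,6→14 14:0→14,h→14,6→14 15:0→15,h→13,6→18 16:0→16,h→14,6→14 17:0→12,h→14,6→16 18:0→14,h→14,6→14 (ε-aug+det+¬).
'0066': N↓-sim [31, 28, 21, 11, 3] end={s11,s32,s42} rej; 4/4 deletions ∈↓L.
'06h6': N↓-sim [31, 28, 21, 11, 3] end={s11,s32,s42} — reject; 4/4 single-dels accept.
'066h': N↓-sim [31, 28, 21, 11, 1] end={s11} rej; 4/4 single-dels accept.
'00060': |S_i|=[31, 28, 21, 16, 6, 1] end={s11} — reject; 5/5 deletions ∈↓L.
'00h0h': run [31, 28, 21, 12, 5, 1] end={s11} — reject; 5/5 del acc.
5 minimals (antichain).


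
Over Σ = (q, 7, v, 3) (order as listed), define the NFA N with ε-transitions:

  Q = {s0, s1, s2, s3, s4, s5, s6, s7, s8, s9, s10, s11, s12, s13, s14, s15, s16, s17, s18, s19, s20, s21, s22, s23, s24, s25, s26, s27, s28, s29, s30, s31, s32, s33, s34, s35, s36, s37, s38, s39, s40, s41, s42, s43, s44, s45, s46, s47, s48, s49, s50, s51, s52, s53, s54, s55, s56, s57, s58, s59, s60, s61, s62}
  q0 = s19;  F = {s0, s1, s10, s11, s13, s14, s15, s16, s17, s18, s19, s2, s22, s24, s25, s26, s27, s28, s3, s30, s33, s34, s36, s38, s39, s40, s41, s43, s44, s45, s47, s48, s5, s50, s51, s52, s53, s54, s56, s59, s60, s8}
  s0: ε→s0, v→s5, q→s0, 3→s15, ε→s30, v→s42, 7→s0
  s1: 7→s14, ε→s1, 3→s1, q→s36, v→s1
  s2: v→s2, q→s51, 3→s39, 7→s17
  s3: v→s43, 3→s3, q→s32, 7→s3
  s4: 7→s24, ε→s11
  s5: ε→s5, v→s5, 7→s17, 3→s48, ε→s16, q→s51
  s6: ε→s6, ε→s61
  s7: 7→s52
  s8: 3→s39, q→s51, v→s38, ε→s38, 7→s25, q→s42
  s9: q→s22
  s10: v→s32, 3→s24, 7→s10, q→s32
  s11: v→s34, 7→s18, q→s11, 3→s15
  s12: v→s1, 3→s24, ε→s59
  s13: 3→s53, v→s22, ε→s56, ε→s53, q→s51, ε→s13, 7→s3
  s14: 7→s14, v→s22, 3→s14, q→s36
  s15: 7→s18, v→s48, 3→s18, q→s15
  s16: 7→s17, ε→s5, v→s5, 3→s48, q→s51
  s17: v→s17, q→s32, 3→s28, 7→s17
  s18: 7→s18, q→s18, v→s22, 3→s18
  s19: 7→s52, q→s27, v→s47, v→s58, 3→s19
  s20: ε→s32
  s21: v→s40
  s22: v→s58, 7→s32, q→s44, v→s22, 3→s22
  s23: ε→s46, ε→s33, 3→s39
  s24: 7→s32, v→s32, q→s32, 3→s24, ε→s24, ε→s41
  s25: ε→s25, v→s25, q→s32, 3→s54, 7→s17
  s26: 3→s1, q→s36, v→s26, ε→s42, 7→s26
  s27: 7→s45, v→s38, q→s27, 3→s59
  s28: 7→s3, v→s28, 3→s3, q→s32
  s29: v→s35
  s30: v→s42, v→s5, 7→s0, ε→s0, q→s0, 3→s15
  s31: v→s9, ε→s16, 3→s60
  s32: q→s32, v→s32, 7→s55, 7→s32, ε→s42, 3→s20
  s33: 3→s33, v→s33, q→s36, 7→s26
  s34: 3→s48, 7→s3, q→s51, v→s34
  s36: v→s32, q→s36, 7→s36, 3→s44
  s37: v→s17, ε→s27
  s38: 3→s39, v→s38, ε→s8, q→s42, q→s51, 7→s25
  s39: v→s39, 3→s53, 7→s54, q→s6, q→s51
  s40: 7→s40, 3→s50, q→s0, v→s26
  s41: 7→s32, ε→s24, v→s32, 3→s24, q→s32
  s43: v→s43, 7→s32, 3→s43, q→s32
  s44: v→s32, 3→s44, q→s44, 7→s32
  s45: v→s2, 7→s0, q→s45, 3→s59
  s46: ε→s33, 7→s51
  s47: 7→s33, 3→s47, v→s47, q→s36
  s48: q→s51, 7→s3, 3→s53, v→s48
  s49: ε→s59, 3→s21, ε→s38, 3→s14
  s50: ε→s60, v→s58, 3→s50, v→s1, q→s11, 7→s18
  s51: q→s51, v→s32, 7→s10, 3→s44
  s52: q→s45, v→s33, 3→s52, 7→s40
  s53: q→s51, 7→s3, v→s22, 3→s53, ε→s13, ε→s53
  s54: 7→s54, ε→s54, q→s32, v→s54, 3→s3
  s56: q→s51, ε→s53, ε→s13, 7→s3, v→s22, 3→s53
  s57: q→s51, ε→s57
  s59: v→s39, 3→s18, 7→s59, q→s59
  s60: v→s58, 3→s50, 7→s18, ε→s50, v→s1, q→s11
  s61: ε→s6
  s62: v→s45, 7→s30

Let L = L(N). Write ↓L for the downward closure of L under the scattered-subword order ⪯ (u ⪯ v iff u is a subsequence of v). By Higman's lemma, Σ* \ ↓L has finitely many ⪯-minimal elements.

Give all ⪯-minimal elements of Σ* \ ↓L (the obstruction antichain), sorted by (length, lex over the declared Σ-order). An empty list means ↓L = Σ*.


min(Σ*\↓L) = [vqv, qv7q, vq37, q33v7, 7737v7].

|Q|=63, |F|=42, |δ|=238 (39 ε).
min D↑ (36 st, q0=0, F={18}): 0:q→1,7→2,v→3,3→0 1:q→1,7→4,v→5,3→6 2:q→4,7→7,v→8,3→2 3:q→9,7→8,v→3,3→3 4:q→4,7→10,v→11,3→6 5:q→12,7→13,v→5,3→14 6:q→6,7→6,v→14,3→15 7:q→10,7→7,v→16,3→17 8:q→9,7→16,v→8,3→8 9:q→9,7→9,v→18,3→19 10:q→10,7→10,v→20,3→21 11:q→12,7→22,v→11,3→14 12:q→12,7→23,v→18,3→19 13:q→18,7→22,v→13,3→24 14:q→12,7→24,v→14,3→25 15:q→15,7→15,v→26,3→15 16:q→9,7→16,v→16,3→27 17:q→28,7→15,v→27,3→17 18:q→18,7→18,v→18,3→18 19:q→19,7→18,v→18,3→19 20:q→12,7→22,v→20,3→29 21:q→21,7→15,v→29,3→15 22:q→18,7→22,v→22,3→30 23:q→18,7→23,v→18,3→31 24:q→18,7→24,v→24,3→32 25:q→12,7→32,v→26,3→25 26:q→19,7→18,v→26,3→26 27:q→9,7→33,v→27,3→27 28:q→28,7→15,v→34,3→21 29:q→12,7→32,v→29,3→25 30:q→18,7→32,v→30,3→32 31:q→18,7→18,v→18,3→31 32:q→18,7→32,v→35,3→32 33:q→9,7→33,v→26,3→33 34:q→12,7→32,v→34,3→29 35:q→18,7→18,v→35,3→35 [Hopcroft].
'vqv': run [49, 36, 12, 4] end={s20,s32,s42,s55} — reject; 3/3 deletions ∈↓L.
'qv7q': N↓-sim [49, 39, 30, 13, 4] end={s20,s32,s42,s55} rej; 4/4 single-dels accept.
'vq37': run [49, 36, 12, 7, 4] end={s20,s32,s42,s55} ∉↓L; 4/4 deletions ∈↓L.
'q33v7': N↓-sim [49, 39, 25, 17, 8, 4] end={s20,s32,s42,s55} rej; 5/5 del acc.
'7737v7': |S_i|=[49, 44, 39, 27, 15, 8, 4] end={s20,s32,s42,s55} — reject; 6/6 del acc.
5 minimals (antichain).
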